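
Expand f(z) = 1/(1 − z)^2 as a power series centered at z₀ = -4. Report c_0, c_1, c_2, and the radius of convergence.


Let w = z − z₀, so z = z₀ + w.
Then 1 − z = 1 − (z₀ + w) = (1 − z₀) − w = 5 − w.
f(z) = 1/(5 − w)^2 = (1/(5)^2) · (1 − w/(5))^{−2}.
By the binomial series (1−u)^{−2} = Σ_{n≥0} C(n+1, 1) u^n for |u|<1, with u = w/(5):
  c_n = C(n+1, 1) / (5)^(n+2).
  c_0 = 1/(5)^2 = 1/25.
  c_1 = 2/(5)^3 = 2/125.
  c_2 = 3/(5)^4 = 3/625.
The series is valid for |w/d| < 1, i.e. |z − z₀| < |d|.
Radius of convergence: R = |1 − z₀| = |5| = 5 (distance from z₀ to the singularity z = 1).

c_0 = 1/25, c_1 = 2/125, c_2 = 3/625; R = 5.


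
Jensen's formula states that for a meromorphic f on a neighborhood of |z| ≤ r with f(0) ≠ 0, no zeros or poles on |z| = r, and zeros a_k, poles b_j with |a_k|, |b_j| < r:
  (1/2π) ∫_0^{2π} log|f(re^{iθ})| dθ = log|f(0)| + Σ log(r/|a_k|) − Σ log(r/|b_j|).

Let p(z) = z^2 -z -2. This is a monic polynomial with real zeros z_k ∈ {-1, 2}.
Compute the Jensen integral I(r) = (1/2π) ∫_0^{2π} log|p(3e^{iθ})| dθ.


Zeros: -1, 2; r = 3.
Inside |z| < r: -1, 2. Outside (|z| ≥ r): ∅.
p(0) = -2, so log|p(0)| = log(2) = 0.6931.
Apply Jensen: I(r) = log|p(0)| + Σ_k log(r/|z_k|), summed over zeros inside |z| < r.
  log(r/|z_k|) for z_k = -1: log(3/1) = 1.0986
  log(r/|z_k|) for z_k = 2: log(3/2) = 0.4055
Sum over inside zeros: 1.5041.
I(r) = log|p(0)| + (inside sum) = 0.6931 + 1.5041 = 2.1972.
Closed form (all zeros inside, monic): I(r) = n·log(r) = 2·log(3) = 2.1972. ✓

I(r) ≈ 2.1972.


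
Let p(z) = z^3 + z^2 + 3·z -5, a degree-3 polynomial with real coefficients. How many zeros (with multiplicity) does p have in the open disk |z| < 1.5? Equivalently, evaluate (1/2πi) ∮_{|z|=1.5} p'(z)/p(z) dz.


The zeros of p are: 1, (-1 + 2i), (-1 - 2i).
Their magnitudes are: 1, 2.236, 2.236.
Zeros with |z| < R = 1.5: 1.
Count = 1.
By the argument principle, (1/2πi) ∮_{|z|=R} p'(z)/p(z) dz equals exactly this count.

Number of zeros inside |z| < 1.5: 1.


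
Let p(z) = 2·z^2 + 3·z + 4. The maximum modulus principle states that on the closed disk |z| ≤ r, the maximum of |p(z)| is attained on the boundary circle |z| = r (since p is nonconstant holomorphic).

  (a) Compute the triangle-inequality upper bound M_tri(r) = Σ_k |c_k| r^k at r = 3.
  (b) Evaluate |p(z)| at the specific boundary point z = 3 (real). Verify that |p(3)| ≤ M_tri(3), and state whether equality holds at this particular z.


Coefficients: c_0 = 4, c_1 = 3, c_2 = 2. Radius r = 3.
Part (a). Triangle bound: M_tri(r) = Σ_k |c_k| r^k
  = |4|·3^0 + |3|·3^1 + |2|·3^2
  = 4 + 9 + 18 = 31.
This bounds M(r) := max_{|z|=r} |p(z)| from above; equality holds iff all terms c_k z^k can be made to align in phase at a single z on |z|=r.
Part (b). At z = 3 (real, on the circle |z| = r):
  p(3) = (4)·3^0 + (3)·3^1 + (2)·3^2 = 31.
  |p(3)| = 31.
Since all nonzero coefficients share the same sign, |p(3)| = 31 = M_tri(3); the triangle bound is attained at z = 3, so in fact M(r) = 31.

M_tri(3) = 31; |p(3)| = 31; equality at z=3: yes.


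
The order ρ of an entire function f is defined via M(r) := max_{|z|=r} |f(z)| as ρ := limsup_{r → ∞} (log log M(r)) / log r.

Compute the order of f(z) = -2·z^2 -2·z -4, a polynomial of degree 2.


|f(z)| ≤ Σ|c_k|·r^k = O(r^2) as r → ∞. Polynomial growth is O(e^{r^ε}) for every ε > 0 (since r^2/e^{r^ε} → 0), so ρ ≤ ε for all ε > 0, i.e. ρ = 0. Every nonconstant polynomial has order 0.
Therefore ρ = 0.

Order ρ = 0.


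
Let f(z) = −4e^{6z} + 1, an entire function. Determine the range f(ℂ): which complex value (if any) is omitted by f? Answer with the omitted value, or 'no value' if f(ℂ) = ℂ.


Little Picard bounds the complement of f(ℂ) to at most one point.
e^{6z} is never zero on ℂ, so -4·e^{6z} takes every value in ℂ ∖ {0}. Adding 1 shifts the range to ℂ ∖ {1}. Thus f omits exactly the value 1.

Omitted value: 1.


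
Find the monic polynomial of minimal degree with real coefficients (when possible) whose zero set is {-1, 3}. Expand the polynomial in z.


The polynomial is p(z) = ∏_{α ∈ S} (z − α), where S = {-1, 3}.
Expanding the product yields: p(z) = z^2 -2·z -3.
The resulting polynomial has degree 2 and real coefficients as required.

p(z) = z^2 -2·z -3.


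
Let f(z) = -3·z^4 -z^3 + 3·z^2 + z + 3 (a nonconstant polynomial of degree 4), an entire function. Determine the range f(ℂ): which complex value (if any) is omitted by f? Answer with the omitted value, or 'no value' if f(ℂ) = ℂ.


Little Picard bounds the complement of f(ℂ) to at most one point.
For every w ∈ ℂ, the equation p(z) − w = 0 is a nonconstant polynomial in z and hence has at least one root by the fundamental theorem of algebra. So p is surjective onto ℂ, omitting no value.

Omitted value: no value.


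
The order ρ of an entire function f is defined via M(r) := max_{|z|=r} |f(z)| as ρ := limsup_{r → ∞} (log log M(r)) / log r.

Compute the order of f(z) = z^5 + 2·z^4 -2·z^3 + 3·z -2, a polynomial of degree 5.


|f(z)| ≤ Σ|c_k|·r^k = O(r^5) as r → ∞. Polynomial growth is O(e^{r^ε}) for every ε > 0 (since r^5/e^{r^ε} → 0), so ρ ≤ ε for all ε > 0, i.e. ρ = 0. Every nonconstant polynomial has order 0.
Therefore ρ = 0.

Order ρ = 0.


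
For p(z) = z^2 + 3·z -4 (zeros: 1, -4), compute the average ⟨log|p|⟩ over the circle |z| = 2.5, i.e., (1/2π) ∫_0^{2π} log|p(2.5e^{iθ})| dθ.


Zeros: -4, 1; r = 2.5.
Inside |z| < r: 1. Outside (|z| ≥ r): -4.
p(0) = -4, so log|p(0)| = log(4) = 1.3863.
Apply Jensen: I(r) = log|p(0)| + Σ_k log(r/|z_k|), summed over zeros inside |z| < r.
  log(r/|z_k|) for z_k = 1: log(2.5/1) = 0.9163
  Outside zeros (-4) contribute nothing to the Jensen sum.
Sum over inside zeros: 0.9163.
I(r) = log|p(0)| + (inside sum) = 1.3863 + 0.9163 = 2.3026.
Note: since some zeros are outside |z| ≤ r, the simplified n·log(r) form does NOT apply — only the inside zeros contribute.

I(r) ≈ 2.3026.


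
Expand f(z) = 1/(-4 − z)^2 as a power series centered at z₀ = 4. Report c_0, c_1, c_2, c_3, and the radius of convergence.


Let w = z − z₀, so z = z₀ + w.
Then -4 − z = -4 − (z₀ + w) = (-4 − z₀) − w = -8 − w.
f(z) = 1/(-8 − w)^2 = (1/(-8)^2) · (1 − w/(-8))^{−2}.
By the binomial series (1−u)^{−2} = Σ_{n≥0} C(n+1, 1) u^n for |u|<1, with u = w/(-8):
  c_n = C(n+1, 1) / (-8)^(n+2).
  c_0 = 1/(-8)^2 = 1/64.
  c_1 = 2/(-8)^3 = -1/256.
  c_2 = 3/(-8)^4 = 3/4096.
  c_3 = 4/(-8)^5 = -1/8192.
The series is valid for |w/d| < 1, i.e. |z − z₀| < |d|.
Radius of convergence: R = |-4 − z₀| = |-8| = 8 (distance from z₀ to the singularity z = -4).

c_0 = 1/64, c_1 = -1/256, c_2 = 3/4096, c_3 = -1/8192; R = 8.


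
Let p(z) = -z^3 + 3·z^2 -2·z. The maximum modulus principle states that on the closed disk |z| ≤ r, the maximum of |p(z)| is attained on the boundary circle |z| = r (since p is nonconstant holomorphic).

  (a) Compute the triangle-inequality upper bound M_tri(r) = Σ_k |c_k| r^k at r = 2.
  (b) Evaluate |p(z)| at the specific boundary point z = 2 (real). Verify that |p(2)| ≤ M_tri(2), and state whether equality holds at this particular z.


Coefficients: c_0 = 0, c_1 = -2, c_2 = 3, c_3 = -1. Radius r = 2.
Part (a). Triangle bound: M_tri(r) = Σ_k |c_k| r^k
  = |0|·2^0 + |-2|·2^1 + |3|·2^2 + |-1|·2^3
  = 0 + 4 + 12 + 8 = 24.
This bounds M(r) := max_{|z|=r} |p(z)| from above; equality holds iff all terms c_k z^k can be made to align in phase at a single z on |z|=r.
Part (b). At z = 2 (real, on the circle |z| = r):
  p(2) = (0)·2^0 + (-2)·2^1 + (3)·2^2 + (-1)·2^3 = 0.
  |p(2)| = 0.
Check: |p(2)| = 0 ≤ 24 = M_tri(2). ✓ Equality does not hold at z = 2 (the coefficients have mixed signs, so the terms do not all align in phase there).

M_tri(2) = 24; |p(2)| = 0; equality at z=2: no.


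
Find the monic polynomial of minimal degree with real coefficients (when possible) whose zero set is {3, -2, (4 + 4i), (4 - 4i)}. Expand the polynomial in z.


The polynomial is p(z) = ∏_{α ∈ S} (z − α), where S = {3, -2, (4 + 4i), (4 - 4i)}.
Expanding the product yields: p(z) = z^4 -9·z^3 + 34·z^2 + 16·z -192.
Note conjugate pairs combine to real quadratics: (z − (4+4i))(z − (4−4i)) = z² − 8z + 32.
The resulting polynomial has degree 4 and real coefficients as required.

p(z) = z^4 -9·z^3 + 34·z^2 + 16·z -192.


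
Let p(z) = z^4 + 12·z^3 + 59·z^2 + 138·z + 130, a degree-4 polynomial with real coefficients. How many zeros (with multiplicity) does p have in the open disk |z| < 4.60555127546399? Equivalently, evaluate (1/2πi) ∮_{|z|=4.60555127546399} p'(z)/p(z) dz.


The zeros of p are: (-3 + 2i), (-3 - 2i), (-3 + 1i), (-3 - 1i).
Their magnitudes are: 3.606, 3.606, 3.162, 3.162.
Zeros with |z| < R = 4.60555127546399: (-3 + 2i), (-3 - 2i), (-3 + 1i), (-3 - 1i).
Count = 4.
By the argument principle, (1/2πi) ∮_{|z|=R} p'(z)/p(z) dz equals exactly this count.

Number of zeros inside |z| < 4.60555127546399: 4.


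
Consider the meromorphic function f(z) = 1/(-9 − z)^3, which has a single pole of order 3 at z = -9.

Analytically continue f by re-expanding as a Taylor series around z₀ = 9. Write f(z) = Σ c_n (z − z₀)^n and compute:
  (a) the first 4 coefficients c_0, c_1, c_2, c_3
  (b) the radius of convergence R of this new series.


Let w = z − z₀, so z = z₀ + w.
Then -9 − z = -9 − (z₀ + w) = (-9 − z₀) − w = -18 − w.
f(z) = 1/(-18 − w)^3 = (1/(-18)^3) · (1 − w/(-18))^{−3}.
By the binomial series (1−u)^{−3} = Σ_{n≥0} C(n+2, 2) u^n for |u|<1, with u = w/(-18):
  c_n = C(n+2, 2) / (-18)^(n+3).
  c_0 = 1/(-18)^3 = -1/5832.
  c_1 = 3/(-18)^4 = 1/34992.
  c_2 = 6/(-18)^5 = -1/314928.
  c_3 = 10/(-18)^6 = 5/17006112.
The series is valid for |w/d| < 1, i.e. |z − z₀| < |d|.
Radius of convergence: R = |-9 − z₀| = |-18| = 18 (distance from z₀ to the singularity z = -9).

c_0 = -1/5832, c_1 = 1/34992, c_2 = -1/314928, c_3 = 5/17006112; R = 18.


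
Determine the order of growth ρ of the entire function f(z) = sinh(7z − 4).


sinh(w) is a linear combination of e^{iw} and e^{−iw} (or e^w, e^{−w} in the hyperbolic case), so |sinh(w)| ≤ e^{|w|}. With w = 7z − 4, |w| ≤ 7|z| + 4 = 7r + 4 on |z| = r, giving M(r) ≤ e^{7r + 4}, so ρ ≤ 1. On a suitable ray (z = it for sin/cos; z = t for sinh/cosh, t real → ∞), |sinh(7z − 4)| grows like e^{7|t|}/2, so ρ ≥ 1. Hence ρ = 1.
Therefore ρ = 1.

Order ρ = 1.


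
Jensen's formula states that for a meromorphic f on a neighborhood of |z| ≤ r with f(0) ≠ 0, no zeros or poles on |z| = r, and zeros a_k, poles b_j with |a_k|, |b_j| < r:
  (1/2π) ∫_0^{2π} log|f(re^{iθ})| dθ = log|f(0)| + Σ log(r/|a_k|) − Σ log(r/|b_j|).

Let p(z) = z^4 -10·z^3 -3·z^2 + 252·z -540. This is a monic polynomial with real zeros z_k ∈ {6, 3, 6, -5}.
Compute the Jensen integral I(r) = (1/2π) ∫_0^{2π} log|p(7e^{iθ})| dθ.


Zeros: -5, 3, 6, 6; r = 7.
Inside |z| < r: -5, 3, 6, 6. Outside (|z| ≥ r): ∅.
p(0) = -540, so log|p(0)| = log(540) = 6.2916.
Apply Jensen: I(r) = log|p(0)| + Σ_k log(r/|z_k|), summed over zeros inside |z| < r.
  log(r/|z_k|) for z_k = 6: log(7/6) = 0.1542
  log(r/|z_k|) for z_k = 3: log(7/3) = 0.8473
  log(r/|z_k|) for z_k = 6: log(7/6) = 0.1542
  log(r/|z_k|) for z_k = -5: log(7/5) = 0.3365
Sum over inside zeros: 1.4921.
I(r) = log|p(0)| + (inside sum) = 6.2916 + 1.4921 = 7.7836.
Closed form (all zeros inside, monic): I(r) = n·log(r) = 4·log(7) = 7.7836. ✓

I(r) ≈ 7.7836.


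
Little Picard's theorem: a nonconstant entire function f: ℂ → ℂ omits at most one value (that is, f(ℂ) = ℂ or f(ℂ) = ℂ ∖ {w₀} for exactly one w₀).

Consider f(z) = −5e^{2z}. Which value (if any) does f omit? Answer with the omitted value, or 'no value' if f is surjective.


Little Picard bounds the complement of f(ℂ) to at most one point.
e^{2z} is never zero on ℂ, so -5·e^{2z} takes every value in ℂ ∖ {0}. Adding 0 shifts the range to ℂ ∖ {0}. Thus f omits exactly the value 0.

Omitted value: 0.


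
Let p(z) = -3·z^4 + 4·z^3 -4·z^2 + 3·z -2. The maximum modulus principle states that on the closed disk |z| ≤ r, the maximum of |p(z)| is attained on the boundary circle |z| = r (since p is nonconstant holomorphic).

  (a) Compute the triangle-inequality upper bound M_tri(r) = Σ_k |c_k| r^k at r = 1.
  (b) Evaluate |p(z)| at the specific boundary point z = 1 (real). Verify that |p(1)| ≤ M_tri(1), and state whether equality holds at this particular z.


Coefficients: c_0 = -2, c_1 = 3, c_2 = -4, c_3 = 4, c_4 = -3. Radius r = 1.
Part (a). Triangle bound: M_tri(r) = Σ_k |c_k| r^k
  = |-2|·1^0 + |3|·1^1 + |-4|·1^2 + |4|·1^3 + |-3|·1^4
  = 2 + 3 + 4 + 4 + 3 = 16.
This bounds M(r) := max_{|z|=r} |p(z)| from above; equality holds iff all terms c_k z^k can be made to align in phase at a single z on |z|=r.
Part (b). At z = 1 (real, on the circle |z| = r):
  p(1) = (-2)·1^0 + (3)·1^1 + (-4)·1^2 + (4)·1^3 + (-3)·1^4 = -2.
  |p(1)| = 2.
Check: |p(1)| = 2 ≤ 16 = M_tri(1). ✓ Equality does not hold at z = 1 (the coefficients have mixed signs, so the terms do not all align in phase there).

M_tri(1) = 16; |p(1)| = 2; equality at z=1: no.


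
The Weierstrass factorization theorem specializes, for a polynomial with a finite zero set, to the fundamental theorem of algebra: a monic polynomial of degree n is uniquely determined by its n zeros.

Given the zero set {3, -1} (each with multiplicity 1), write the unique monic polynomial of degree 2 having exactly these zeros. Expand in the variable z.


The polynomial is p(z) = ∏_{α ∈ S} (z − α), where S = {3, -1}.
Expanding the product yields: p(z) = z^2 -2·z -3.
The resulting polynomial has degree 2 and real coefficients as required.

p(z) = z^2 -2·z -3.


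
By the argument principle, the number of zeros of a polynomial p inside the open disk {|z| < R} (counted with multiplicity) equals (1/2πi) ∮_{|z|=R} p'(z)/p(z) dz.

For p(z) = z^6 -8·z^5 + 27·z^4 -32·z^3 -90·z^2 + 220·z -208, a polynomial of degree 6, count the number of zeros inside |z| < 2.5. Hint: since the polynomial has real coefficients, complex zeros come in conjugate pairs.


The zeros of p are: (2 + 3i), (2 - 3i), -2, (1 + 1i), (1 - 1i), 4.
Their magnitudes are: 3.606, 3.606, 2, 1.414, 1.414, 4.
Zeros with |z| < R = 2.5: -2, (1 + 1i), (1 - 1i).
Count = 3.
By the argument principle, (1/2πi) ∮_{|z|=R} p'(z)/p(z) dz equals exactly this count.

Number of zeros inside |z| < 2.5: 3.


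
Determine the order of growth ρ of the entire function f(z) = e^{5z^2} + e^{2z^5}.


Each summand is entire of order 2 and 5 respectively (as in the single-exponential case). The order of a sum is at most the max of the orders, so ρ ≤ 5. For the lower bound: on |z|=r choose arg z so that 2z^5 is real positive; then |e^{2z^5}| = e^{2r^5} while |e^{5z^2}| ≤ e^{5r^2} = o(e^{2r^5}). So |f| ≥ e^{2r^5}(1 − o(1)) and ρ ≥ 5. Hence ρ = max(2, 5) = 5.
Therefore ρ = 5.

Order ρ = 5.


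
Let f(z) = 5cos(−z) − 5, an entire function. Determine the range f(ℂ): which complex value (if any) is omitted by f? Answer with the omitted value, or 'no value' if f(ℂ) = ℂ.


Little Picard bounds the complement of f(ℂ) to at most one point.
cos is entire and surjective onto ℂ: for every w ∈ ℂ, cos(ζ) = w has a solution ζ ∈ ℂ (e.g., via the complex inverse arccos). With ζ = −z this gives z = ζ/(-1). Then 5·cos(−z) takes every value in 5·ℂ = ℂ, and adding -5 is a bijection of ℂ. So f is surjective and omits no value. (Note: only on the real line is cos bounded by [−1, 1].)

Omitted value: no value.


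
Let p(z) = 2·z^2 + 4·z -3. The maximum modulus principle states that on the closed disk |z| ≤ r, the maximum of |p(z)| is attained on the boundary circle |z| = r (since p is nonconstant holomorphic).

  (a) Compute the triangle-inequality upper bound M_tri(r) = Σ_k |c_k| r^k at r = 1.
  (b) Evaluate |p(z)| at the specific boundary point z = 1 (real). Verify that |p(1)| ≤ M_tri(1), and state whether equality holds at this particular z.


Coefficients: c_0 = -3, c_1 = 4, c_2 = 2. Radius r = 1.
Part (a). Triangle bound: M_tri(r) = Σ_k |c_k| r^k
  = |-3|·1^0 + |4|·1^1 + |2|·1^2
  = 3 + 4 + 2 = 9.
This bounds M(r) := max_{|z|=r} |p(z)| from above; equality holds iff all terms c_k z^k can be made to align in phase at a single z on |z|=r.
Part (b). At z = 1 (real, on the circle |z| = r):
  p(1) = (-3)·1^0 + (4)·1^1 + (2)·1^2 = 3.
  |p(1)| = 3.
Check: |p(1)| = 3 ≤ 9 = M_tri(1). ✓ Equality does not hold at z = 1 (the coefficients have mixed signs, so the terms do not all align in phase there).

M_tri(1) = 9; |p(1)| = 3; equality at z=1: no.


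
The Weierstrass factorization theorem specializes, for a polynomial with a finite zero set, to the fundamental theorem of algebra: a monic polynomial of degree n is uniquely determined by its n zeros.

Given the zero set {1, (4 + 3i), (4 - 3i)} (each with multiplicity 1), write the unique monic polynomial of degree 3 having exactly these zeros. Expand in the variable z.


The polynomial is p(z) = ∏_{α ∈ S} (z − α), where S = {1, (4 + 3i), (4 - 3i)}.
Expanding the product yields: p(z) = z^3 -9·z^2 + 33·z -25.
Note conjugate pairs combine to real quadratics: (z − (4+3i))(z − (4−3i)) = z² − 8z + 25.
The resulting polynomial has degree 3 and real coefficients as required.

p(z) = z^3 -9·z^2 + 33·z -25.


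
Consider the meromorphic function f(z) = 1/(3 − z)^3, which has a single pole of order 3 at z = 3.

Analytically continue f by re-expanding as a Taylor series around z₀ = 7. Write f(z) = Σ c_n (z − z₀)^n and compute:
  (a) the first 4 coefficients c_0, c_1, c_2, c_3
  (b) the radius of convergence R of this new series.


Let w = z − z₀, so z = z₀ + w.
Then 3 − z = 3 − (z₀ + w) = (3 − z₀) − w = -4 − w.
f(z) = 1/(-4 − w)^3 = (1/(-4)^3) · (1 − w/(-4))^{−3}.
By the binomial series (1−u)^{−3} = Σ_{n≥0} C(n+2, 2) u^n for |u|<1, with u = w/(-4):
  c_n = C(n+2, 2) / (-4)^(n+3).
  c_0 = 1/(-4)^3 = -1/64.
  c_1 = 3/(-4)^4 = 3/256.
  c_2 = 6/(-4)^5 = -3/512.
  c_3 = 10/(-4)^6 = 5/2048.
The series is valid for |w/d| < 1, i.e. |z − z₀| < |d|.
Radius of convergence: R = |3 − z₀| = |-4| = 4 (distance from z₀ to the singularity z = 3).

c_0 = -1/64, c_1 = 3/256, c_2 = -3/512, c_3 = 5/2048; R = 4.


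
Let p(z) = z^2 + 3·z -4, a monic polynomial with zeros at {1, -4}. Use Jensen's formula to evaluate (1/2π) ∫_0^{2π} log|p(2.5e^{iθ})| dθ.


Zeros: -4, 1; r = 2.5.
Inside |z| < r: 1. Outside (|z| ≥ r): -4.
p(0) = -4, so log|p(0)| = log(4) = 1.3863.
Apply Jensen: I(r) = log|p(0)| + Σ_k log(r/|z_k|), summed over zeros inside |z| < r.
  log(r/|z_k|) for z_k = 1: log(2.5/1) = 0.9163
  Outside zeros (-4) contribute nothing to the Jensen sum.
Sum over inside zeros: 0.9163.
I(r) = log|p(0)| + (inside sum) = 1.3863 + 0.9163 = 2.3026.
Note: since some zeros are outside |z| ≤ r, the simplified n·log(r) form does NOT apply — only the inside zeros contribute.

I(r) ≈ 2.3026.


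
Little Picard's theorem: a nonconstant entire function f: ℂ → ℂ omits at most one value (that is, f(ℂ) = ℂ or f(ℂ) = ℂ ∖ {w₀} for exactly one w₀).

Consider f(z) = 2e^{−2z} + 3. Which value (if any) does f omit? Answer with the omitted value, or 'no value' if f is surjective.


Little Picard bounds the complement of f(ℂ) to at most one point.
e^{−2z} is never zero on ℂ, so 2·e^{−2z} takes every value in ℂ ∖ {0}. Adding 3 shifts the range to ℂ ∖ {3}. Thus f omits exactly the value 3.

Omitted value: 3.


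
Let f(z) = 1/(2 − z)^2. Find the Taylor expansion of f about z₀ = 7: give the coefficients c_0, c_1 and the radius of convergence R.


Let w = z − z₀, so z = z₀ + w.
Then 2 − z = 2 − (z₀ + w) = (2 − z₀) − w = -5 − w.
f(z) = 1/(-5 − w)^2 = (1/(-5)^2) · (1 − w/(-5))^{−2}.
By the binomial series (1−u)^{−2} = Σ_{n≥0} C(n+1, 1) u^n for |u|<1, with u = w/(-5):
  c_n = C(n+1, 1) / (-5)^(n+2).
  c_0 = 1/(-5)^2 = 1/25.
  c_1 = 2/(-5)^3 = -2/125.
The series is valid for |w/d| < 1, i.e. |z − z₀| < |d|.
Radius of convergence: R = |2 − z₀| = |-5| = 5 (distance from z₀ to the singularity z = 2).

c_0 = 1/25, c_1 = -2/125; R = 5.


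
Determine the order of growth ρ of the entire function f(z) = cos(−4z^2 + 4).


Write cos(w) = (e^{iw} ± e^{−iw})/(2 or 2i), so |cos(w)| ≤ e^{|w|}. With w = −4z^2 + 4, |w| ≤ 4r^2 + 4 on |z|=r, giving M(r) ≤ e^{4r^2 + 4} and ρ ≤ 2. For the lower bound, choose z on |z|=r with -4z^2 purely imaginary of modulus 4r^2; then |cos(−4z^2 + 4)| grows like e^{4r^2}/2, so ρ ≥ 2. Hence ρ = 2.
Therefore ρ = 2.

Order ρ = 2.


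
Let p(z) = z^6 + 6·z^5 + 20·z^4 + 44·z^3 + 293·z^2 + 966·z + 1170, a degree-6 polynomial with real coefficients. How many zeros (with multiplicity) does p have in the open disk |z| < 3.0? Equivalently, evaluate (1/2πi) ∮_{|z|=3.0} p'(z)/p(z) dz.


The zeros of p are: (-3 + 3i), (-3 - 3i), (-2 + 1i), (-2 - 1i), (2 + 3i), (2 - 3i).
Their magnitudes are: 4.243, 4.243, 2.236, 2.236, 3.606, 3.606.
Zeros with |z| < R = 3.0: (-2 + 1i), (-2 - 1i).
Count = 2.
By the argument principle, (1/2πi) ∮_{|z|=R} p'(z)/p(z) dz equals exactly this count.

Number of zeros inside |z| < 3.0: 2.


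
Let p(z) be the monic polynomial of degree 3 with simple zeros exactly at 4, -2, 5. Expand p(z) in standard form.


The polynomial is p(z) = ∏_{α ∈ S} (z − α), where S = {4, -2, 5}.
Expanding the product yields: p(z) = z^3 -7·z^2 + 2·z + 40.
The resulting polynomial has degree 3 and real coefficients as required.

p(z) = z^3 -7·z^2 + 2·z + 40.


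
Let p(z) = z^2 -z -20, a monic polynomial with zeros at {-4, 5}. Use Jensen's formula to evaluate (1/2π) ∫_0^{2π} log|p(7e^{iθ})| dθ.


Zeros: -4, 5; r = 7.
Inside |z| < r: -4, 5. Outside (|z| ≥ r): ∅.
p(0) = -20, so log|p(0)| = log(20) = 2.9957.
Apply Jensen: I(r) = log|p(0)| + Σ_k log(r/|z_k|), summed over zeros inside |z| < r.
  log(r/|z_k|) for z_k = -4: log(7/4) = 0.5596
  log(r/|z_k|) for z_k = 5: log(7/5) = 0.3365
Sum over inside zeros: 0.8961.
I(r) = log|p(0)| + (inside sum) = 2.9957 + 0.8961 = 3.8918.
Closed form (all zeros inside, monic): I(r) = n·log(r) = 2·log(7) = 3.8918. ✓

I(r) ≈ 3.8918.


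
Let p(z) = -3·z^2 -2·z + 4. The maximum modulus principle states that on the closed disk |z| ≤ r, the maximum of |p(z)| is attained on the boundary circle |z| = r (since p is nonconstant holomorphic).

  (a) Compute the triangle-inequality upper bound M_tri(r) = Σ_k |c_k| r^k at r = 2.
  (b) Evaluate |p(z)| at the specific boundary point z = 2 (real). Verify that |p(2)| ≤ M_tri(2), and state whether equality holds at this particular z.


Coefficients: c_0 = 4, c_1 = -2, c_2 = -3. Radius r = 2.
Part (a). Triangle bound: M_tri(r) = Σ_k |c_k| r^k
  = |4|·2^0 + |-2|·2^1 + |-3|·2^2
  = 4 + 4 + 12 = 20.
This bounds M(r) := max_{|z|=r} |p(z)| from above; equality holds iff all terms c_k z^k can be made to align in phase at a single z on |z|=r.
Part (b). At z = 2 (real, on the circle |z| = r):
  p(2) = (4)·2^0 + (-2)·2^1 + (-3)·2^2 = -12.
  |p(2)| = 12.
Check: |p(2)| = 12 ≤ 20 = M_tri(2). ✓ Equality does not hold at z = 2 (the coefficients have mixed signs, so the terms do not all align in phase there).

M_tri(2) = 20; |p(2)| = 12; equality at z=2: no.


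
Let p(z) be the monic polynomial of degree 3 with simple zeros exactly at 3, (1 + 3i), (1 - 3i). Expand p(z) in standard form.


The polynomial is p(z) = ∏_{α ∈ S} (z − α), where S = {3, (1 + 3i), (1 - 3i)}.
Expanding the product yields: p(z) = z^3 -5·z^2 + 16·z -30.
Note conjugate pairs combine to real quadratics: (z − (1+3i))(z − (1−3i)) = z² − 2z + 10.
The resulting polynomial has degree 3 and real coefficients as required.

p(z) = z^3 -5·z^2 + 16·z -30.


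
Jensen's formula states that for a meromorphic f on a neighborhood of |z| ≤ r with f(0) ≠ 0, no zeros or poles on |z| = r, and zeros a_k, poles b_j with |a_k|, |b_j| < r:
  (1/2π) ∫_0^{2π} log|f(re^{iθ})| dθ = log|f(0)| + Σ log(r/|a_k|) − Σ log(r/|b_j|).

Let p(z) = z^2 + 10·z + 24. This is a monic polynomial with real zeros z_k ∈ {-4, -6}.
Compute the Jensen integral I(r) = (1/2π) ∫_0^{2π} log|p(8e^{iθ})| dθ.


Zeros: -6, -4; r = 8.
Inside |z| < r: -6, -4. Outside (|z| ≥ r): ∅.
p(0) = 24, so log|p(0)| = log(24) = 3.1781.
Apply Jensen: I(r) = log|p(0)| + Σ_k log(r/|z_k|), summed over zeros inside |z| < r.
  log(r/|z_k|) for z_k = -4: log(8/4) = 0.6931
  log(r/|z_k|) for z_k = -6: log(8/6) = 0.2877
Sum over inside zeros: 0.9808.
I(r) = log|p(0)| + (inside sum) = 3.1781 + 0.9808 = 4.1589.
Closed form (all zeros inside, monic): I(r) = n·log(r) = 2·log(8) = 4.1589. ✓

I(r) ≈ 4.1589.


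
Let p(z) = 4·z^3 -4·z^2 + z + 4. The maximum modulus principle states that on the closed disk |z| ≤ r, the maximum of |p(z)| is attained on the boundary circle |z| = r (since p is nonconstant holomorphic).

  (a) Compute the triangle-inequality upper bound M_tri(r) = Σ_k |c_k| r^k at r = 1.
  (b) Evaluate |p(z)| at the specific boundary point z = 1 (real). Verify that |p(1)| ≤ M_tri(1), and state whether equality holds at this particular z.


Coefficients: c_0 = 4, c_1 = 1, c_2 = -4, c_3 = 4. Radius r = 1.
Part (a). Triangle bound: M_tri(r) = Σ_k |c_k| r^k
  = |4|·1^0 + |1|·1^1 + |-4|·1^2 + |4|·1^3
  = 4 + 1 + 4 + 4 = 13.
This bounds M(r) := max_{|z|=r} |p(z)| from above; equality holds iff all terms c_k z^k can be made to align in phase at a single z on |z|=r.
Part (b). At z = 1 (real, on the circle |z| = r):
  p(1) = (4)·1^0 + (1)·1^1 + (-4)·1^2 + (4)·1^3 = 5.
  |p(1)| = 5.
Check: |p(1)| = 5 ≤ 13 = M_tri(1). ✓ Equality does not hold at z = 1 (the coefficients have mixed signs, so the terms do not all align in phase there).

M_tri(1) = 13; |p(1)| = 5; equality at z=1: no.


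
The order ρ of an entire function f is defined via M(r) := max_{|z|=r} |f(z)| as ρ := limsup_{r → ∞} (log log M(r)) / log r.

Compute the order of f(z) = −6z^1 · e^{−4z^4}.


M(r) = max_{|z|=r} |-6|·|z|^1·|e^{−4z^4}| = 6·r^1 · e^{4r^4} (the factors attain their maxima compatibly on |z|=r). Then log M(r) = log 6 + 1·log r + 4r^4, dominated by the last term, so log log M(r) ~ 4·log r. The polynomial factor -6z^1 contributes only a log r term and does not affect the order. ρ = 4.
Therefore ρ = 4.

Order ρ = 4.


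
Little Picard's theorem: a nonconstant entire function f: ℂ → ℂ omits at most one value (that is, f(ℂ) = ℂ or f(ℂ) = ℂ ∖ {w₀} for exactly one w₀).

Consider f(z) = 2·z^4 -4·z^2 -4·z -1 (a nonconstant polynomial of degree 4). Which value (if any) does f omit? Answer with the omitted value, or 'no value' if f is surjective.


Little Picard bounds the complement of f(ℂ) to at most one point.
For every w ∈ ℂ, the equation p(z) − w = 0 is a nonconstant polynomial in z and hence has at least one root by the fundamental theorem of algebra. So p is surjective onto ℂ, omitting no value.

Omitted value: no value.


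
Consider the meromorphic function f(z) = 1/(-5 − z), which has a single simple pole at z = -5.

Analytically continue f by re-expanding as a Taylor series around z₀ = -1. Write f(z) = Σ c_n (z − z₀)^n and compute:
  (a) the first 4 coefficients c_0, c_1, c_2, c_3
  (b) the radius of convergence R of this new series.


Let w = z − z₀, so z = z₀ + w.
Then -5 − z = -5 − (z₀ + w) = (-5 − z₀) − w = -4 − w.
f(z) = 1/(-4 − w) = (1/(-4)) · 1/(1 − w/(-4)) = Σ_{n≥0} w^n / (-4)^(n+1).
So c_n = 1/(-4)^(n+1):
  c_0 = 1/(-4)^1 = -1/4.
  c_1 = 1/(-4)^2 = 1/16.
  c_2 = 1/(-4)^3 = -1/64.
  c_3 = 1/(-4)^4 = 1/256.
The series is valid for |w/d| < 1, i.e. |z − z₀| < |d|.
Radius of convergence: R = |-5 − z₀| = |-4| = 4 (distance from z₀ to the singularity z = -5).

c_0 = -1/4, c_1 = 1/16, c_2 = -1/64, c_3 = 1/256; R = 4.


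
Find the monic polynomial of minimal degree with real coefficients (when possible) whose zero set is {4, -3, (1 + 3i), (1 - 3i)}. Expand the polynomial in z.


The polynomial is p(z) = ∏_{α ∈ S} (z − α), where S = {4, -3, (1 + 3i), (1 - 3i)}.
Expanding the product yields: p(z) = z^4 -3·z^3 + 14·z -120.
Note conjugate pairs combine to real quadratics: (z − (1+3i))(z − (1−3i)) = z² − 2z + 10.
The resulting polynomial has degree 4 and real coefficients as required.

p(z) = z^4 -3·z^3 + 14·z -120.


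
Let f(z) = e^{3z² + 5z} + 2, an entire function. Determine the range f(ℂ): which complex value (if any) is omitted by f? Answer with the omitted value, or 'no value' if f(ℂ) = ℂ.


Little Picard bounds the complement of f(ℂ) to at most one point.
The exponent g(z) = 3z² + 5z is a nonconstant polynomial, hence surjective onto ℂ. So e^{g(z)} takes every value in {e^w : w ∈ ℂ} = ℂ ∖ {0}. Adding 2 shifts the range to ℂ ∖ {2}. f omits exactly 2.

Omitted value: 2.


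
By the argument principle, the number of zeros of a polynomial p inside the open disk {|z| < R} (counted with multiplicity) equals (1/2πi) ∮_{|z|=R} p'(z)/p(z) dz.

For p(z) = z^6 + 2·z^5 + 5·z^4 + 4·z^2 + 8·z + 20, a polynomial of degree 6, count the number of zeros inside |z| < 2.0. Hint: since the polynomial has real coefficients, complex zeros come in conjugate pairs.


The zeros of p are: (-1 + 1i), (-1 - 1i), (1 + 1i), (1 - 1i), (-1 + 2i), (-1 - 2i).
Their magnitudes are: 1.414, 1.414, 1.414, 1.414, 2.236, 2.236.
Zeros with |z| < R = 2.0: (-1 + 1i), (-1 - 1i), (1 + 1i), (1 - 1i).
Count = 4.
By the argument principle, (1/2πi) ∮_{|z|=R} p'(z)/p(z) dz equals exactly this count.

Number of zeros inside |z| < 2.0: 4.


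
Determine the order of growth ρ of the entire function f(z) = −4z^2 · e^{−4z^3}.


M(r) = max_{|z|=r} |-4|·|z|^2·|e^{−4z^3}| = 4·r^2 · e^{4r^3} (the factors attain their maxima compatibly on |z|=r). Then log M(r) = log 4 + 2·log r + 4r^3, dominated by the last term, so log log M(r) ~ 3·log r. The polynomial factor -4z^2 contributes only a log r term and does not affect the order. ρ = 3.
Therefore ρ = 3.

Order ρ = 3.


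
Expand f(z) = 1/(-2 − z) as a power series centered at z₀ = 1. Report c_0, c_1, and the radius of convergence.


Let w = z − z₀, so z = z₀ + w.
Then -2 − z = -2 − (z₀ + w) = (-2 − z₀) − w = -3 − w.
f(z) = 1/(-3 − w) = (1/(-3)) · 1/(1 − w/(-3)) = Σ_{n≥0} w^n / (-3)^(n+1).
So c_n = 1/(-3)^(n+1):
  c_0 = 1/(-3)^1 = -1/3.
  c_1 = 1/(-3)^2 = 1/9.
The series is valid for |w/d| < 1, i.e. |z − z₀| < |d|.
Radius of convergence: R = |-2 − z₀| = |-3| = 3 (distance from z₀ to the singularity z = -2).

c_0 = -1/3, c_1 = 1/9; R = 3.


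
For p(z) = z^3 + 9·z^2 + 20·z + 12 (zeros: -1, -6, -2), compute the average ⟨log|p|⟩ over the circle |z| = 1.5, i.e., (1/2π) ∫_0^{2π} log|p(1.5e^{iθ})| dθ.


Zeros: -6, -2, -1; r = 1.5.
Inside |z| < r: -1. Outside (|z| ≥ r): -6, -2.
p(0) = 12, so log|p(0)| = log(12) = 2.4849.
Apply Jensen: I(r) = log|p(0)| + Σ_k log(r/|z_k|), summed over zeros inside |z| < r.
  log(r/|z_k|) for z_k = -1: log(1.5/1) = 0.4055
  Outside zeros (-6, -2) contribute nothing to the Jensen sum.
Sum over inside zeros: 0.4055.
I(r) = log|p(0)| + (inside sum) = 2.4849 + 0.4055 = 2.8904.
Note: since some zeros are outside |z| ≤ r, the simplified n·log(r) form does NOT apply — only the inside zeros contribute.

I(r) ≈ 2.8904.


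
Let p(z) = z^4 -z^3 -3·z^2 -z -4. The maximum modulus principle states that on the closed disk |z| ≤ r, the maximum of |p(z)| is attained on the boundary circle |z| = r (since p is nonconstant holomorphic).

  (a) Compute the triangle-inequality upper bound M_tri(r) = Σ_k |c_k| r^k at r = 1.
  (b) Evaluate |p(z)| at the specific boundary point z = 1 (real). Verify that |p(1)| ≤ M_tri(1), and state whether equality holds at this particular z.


Coefficients: c_0 = -4, c_1 = -1, c_2 = -3, c_3 = -1, c_4 = 1. Radius r = 1.
Part (a). Triangle bound: M_tri(r) = Σ_k |c_k| r^k
  = |-4|·1^0 + |-1|·1^1 + |-3|·1^2 + |-1|·1^3 + |1|·1^4
  = 4 + 1 + 3 + 1 + 1 = 10.
This bounds M(r) := max_{|z|=r} |p(z)| from above; equality holds iff all terms c_k z^k can be made to align in phase at a single z on |z|=r.
Part (b). At z = 1 (real, on the circle |z| = r):
  p(1) = (-4)·1^0 + (-1)·1^1 + (-3)·1^2 + (-1)·1^3 + (1)·1^4 = -8.
  |p(1)| = 8.
Check: |p(1)| = 8 ≤ 10 = M_tri(1). ✓ Equality does not hold at z = 1 (the coefficients have mixed signs, so the terms do not all align in phase there).

M_tri(1) = 10; |p(1)| = 8; equality at z=1: no.


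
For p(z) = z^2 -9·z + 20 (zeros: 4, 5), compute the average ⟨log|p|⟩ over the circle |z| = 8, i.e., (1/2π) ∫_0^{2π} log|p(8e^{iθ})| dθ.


Zeros: 4, 5; r = 8.
Inside |z| < r: 4, 5. Outside (|z| ≥ r): ∅.
p(0) = 20, so log|p(0)| = log(20) = 2.9957.
Apply Jensen: I(r) = log|p(0)| + Σ_k log(r/|z_k|), summed over zeros inside |z| < r.
  log(r/|z_k|) for z_k = 4: log(8/4) = 0.6931
  log(r/|z_k|) for z_k = 5: log(8/5) = 0.4700
Sum over inside zeros: 1.1632.
I(r) = log|p(0)| + (inside sum) = 2.9957 + 1.1632 = 4.1589.
Closed form (all zeros inside, monic): I(r) = n·log(r) = 2·log(8) = 4.1589. ✓

I(r) ≈ 4.1589.


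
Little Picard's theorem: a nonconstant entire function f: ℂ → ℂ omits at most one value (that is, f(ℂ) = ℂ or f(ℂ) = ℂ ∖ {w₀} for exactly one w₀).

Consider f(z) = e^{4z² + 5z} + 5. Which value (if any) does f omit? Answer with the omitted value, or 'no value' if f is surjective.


Little Picard bounds the complement of f(ℂ) to at most one point.
The exponent g(z) = 4z² + 5z is a nonconstant polynomial, hence surjective onto ℂ. So e^{g(z)} takes every value in {e^w : w ∈ ℂ} = ℂ ∖ {0}. Adding 5 shifts the range to ℂ ∖ {5}. f omits exactly 5.

Omitted value: 5.


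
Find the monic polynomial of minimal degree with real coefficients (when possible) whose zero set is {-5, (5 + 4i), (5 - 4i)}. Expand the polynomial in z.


The polynomial is p(z) = ∏_{α ∈ S} (z − α), where S = {-5, (5 + 4i), (5 - 4i)}.
Expanding the product yields: p(z) = z^3 -5·z^2 -9·z + 205.
Note conjugate pairs combine to real quadratics: (z − (5+4i))(z − (5−4i)) = z² − 10z + 41.
The resulting polynomial has degree 3 and real coefficients as required.

p(z) = z^3 -5·z^2 -9·z + 205.


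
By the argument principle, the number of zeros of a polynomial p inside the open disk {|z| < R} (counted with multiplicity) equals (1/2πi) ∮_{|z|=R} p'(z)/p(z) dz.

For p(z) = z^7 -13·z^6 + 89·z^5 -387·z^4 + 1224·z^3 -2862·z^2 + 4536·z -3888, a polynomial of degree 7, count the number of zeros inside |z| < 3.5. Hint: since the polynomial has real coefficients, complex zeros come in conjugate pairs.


The zeros of p are: 3, (2 + 2i), (2 - 2i), (3 + 3i), (3 - 3i), (0 + 3i), (0 - 3i).
Their magnitudes are: 3, 2.828, 2.828, 4.243, 4.243, 3, 3.
Zeros with |z| < R = 3.5: 3, (2 + 2i), (2 - 2i), (0 + 3i), (0 - 3i).
Count = 5.
By the argument principle, (1/2πi) ∮_{|z|=R} p'(z)/p(z) dz equals exactly this count.

Number of zeros inside |z| < 3.5: 5.


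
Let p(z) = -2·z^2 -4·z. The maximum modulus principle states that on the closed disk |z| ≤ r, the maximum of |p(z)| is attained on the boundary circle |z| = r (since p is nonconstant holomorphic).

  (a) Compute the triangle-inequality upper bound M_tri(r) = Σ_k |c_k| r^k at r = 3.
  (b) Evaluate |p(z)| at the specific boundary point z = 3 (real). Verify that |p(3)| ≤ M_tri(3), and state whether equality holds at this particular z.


Coefficients: c_0 = 0, c_1 = -4, c_2 = -2. Radius r = 3.
Part (a). Triangle bound: M_tri(r) = Σ_k |c_k| r^k
  = |0|·3^0 + |-4|·3^1 + |-2|·3^2
  = 0 + 12 + 18 = 30.
This bounds M(r) := max_{|z|=r} |p(z)| from above; equality holds iff all terms c_k z^k can be made to align in phase at a single z on |z|=r.
Part (b). At z = 3 (real, on the circle |z| = r):
  p(3) = (0)·3^0 + (-4)·3^1 + (-2)·3^2 = -30.
  |p(3)| = 30.
Since all nonzero coefficients share the same sign, |p(3)| = 30 = M_tri(3); the triangle bound is attained at z = 3, so in fact M(r) = 30.

M_tri(3) = 30; |p(3)| = 30; equality at z=3: yes.


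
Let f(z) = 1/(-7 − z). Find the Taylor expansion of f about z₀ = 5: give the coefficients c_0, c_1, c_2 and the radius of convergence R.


Let w = z − z₀, so z = z₀ + w.
Then -7 − z = -7 − (z₀ + w) = (-7 − z₀) − w = -12 − w.
f(z) = 1/(-12 − w) = (1/(-12)) · 1/(1 − w/(-12)) = Σ_{n≥0} w^n / (-12)^(n+1).
So c_n = 1/(-12)^(n+1):
  c_0 = 1/(-12)^1 = -1/12.
  c_1 = 1/(-12)^2 = 1/144.
  c_2 = 1/(-12)^3 = -1/1728.
The series is valid for |w/d| < 1, i.e. |z − z₀| < |d|.
Radius of convergence: R = |-7 − z₀| = |-12| = 12 (distance from z₀ to the singularity z = -7).

c_0 = -1/12, c_1 = 1/144, c_2 = -1/1728; R = 12.


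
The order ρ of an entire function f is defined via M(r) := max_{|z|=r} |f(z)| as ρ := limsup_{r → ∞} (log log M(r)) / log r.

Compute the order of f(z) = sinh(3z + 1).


sinh(w) is a linear combination of e^{iw} and e^{−iw} (or e^w, e^{−w} in the hyperbolic case), so |sinh(w)| ≤ e^{|w|}. With w = 3z + 1, |w| ≤ 3|z| + 1 = 3r + 1 on |z| = r, giving M(r) ≤ e^{3r + 1}, so ρ ≤ 1. On a suitable ray (z = it for sin/cos; z = t for sinh/cosh, t real → ∞), |sinh(3z + 1)| grows like e^{3|t|}/2, so ρ ≥ 1. Hence ρ = 1.
Therefore ρ = 1.

Order ρ = 1.


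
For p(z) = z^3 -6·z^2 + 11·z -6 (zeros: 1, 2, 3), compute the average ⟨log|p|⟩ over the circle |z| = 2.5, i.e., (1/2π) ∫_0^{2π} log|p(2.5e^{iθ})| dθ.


Zeros: 1, 2, 3; r = 2.5.
Inside |z| < r: 1, 2. Outside (|z| ≥ r): 3.
p(0) = -6, so log|p(0)| = log(6) = 1.7918.
Apply Jensen: I(r) = log|p(0)| + Σ_k log(r/|z_k|), summed over zeros inside |z| < r.
  log(r/|z_k|) for z_k = 1: log(2.5/1) = 0.9163
  log(r/|z_k|) for z_k = 2: log(2.5/2) = 0.2231
  Outside zeros (3) contribute nothing to the Jensen sum.
Sum over inside zeros: 1.1394.
I(r) = log|p(0)| + (inside sum) = 1.7918 + 1.1394 = 2.9312.
Note: since some zeros are outside |z| ≤ r, the simplified n·log(r) form does NOT apply — only the inside zeros contribute.

I(r) ≈ 2.9312.


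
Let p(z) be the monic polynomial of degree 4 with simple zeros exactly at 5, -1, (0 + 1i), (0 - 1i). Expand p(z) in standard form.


The polynomial is p(z) = ∏_{α ∈ S} (z − α), where S = {5, -1, (0 + 1i), (0 - 1i)}.
Expanding the product yields: p(z) = z^4 -4·z^3 -4·z^2 -4·z -5.
Note conjugate pairs combine to real quadratics: (z − (0+1i))(z − (0−1i)) = z² + 1.
The resulting polynomial has degree 4 and real coefficients as required.

p(z) = z^4 -4·z^3 -4·z^2 -4·z -5.


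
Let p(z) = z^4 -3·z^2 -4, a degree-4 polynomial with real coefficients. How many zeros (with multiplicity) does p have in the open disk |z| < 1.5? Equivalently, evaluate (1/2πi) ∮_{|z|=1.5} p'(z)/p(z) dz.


The zeros of p are: 2, -2, (0 + 1i), (0 - 1i).
Their magnitudes are: 2, 2, 1, 1.
Zeros with |z| < R = 1.5: (0 + 1i), (0 - 1i).
Count = 2.
By the argument principle, (1/2πi) ∮_{|z|=R} p'(z)/p(z) dz equals exactly this count.

Number of zeros inside |z| < 1.5: 2.


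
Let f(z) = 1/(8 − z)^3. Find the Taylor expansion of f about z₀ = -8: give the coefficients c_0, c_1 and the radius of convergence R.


Let w = z − z₀, so z = z₀ + w.
Then 8 − z = 8 − (z₀ + w) = (8 − z₀) − w = 16 − w.
f(z) = 1/(16 − w)^3 = (1/(16)^3) · (1 − w/(16))^{−3}.
By the binomial series (1−u)^{−3} = Σ_{n≥0} C(n+2, 2) u^n for |u|<1, with u = w/(16):
  c_n = C(n+2, 2) / (16)^(n+3).
  c_0 = 1/(16)^3 = 1/4096.
  c_1 = 3/(16)^4 = 3/65536.
The series is valid for |w/d| < 1, i.e. |z − z₀| < |d|.
Radius of convergence: R = |8 − z₀| = |16| = 16 (distance from z₀ to the singularity z = 8).

c_0 = 1/4096, c_1 = 3/65536; R = 16.


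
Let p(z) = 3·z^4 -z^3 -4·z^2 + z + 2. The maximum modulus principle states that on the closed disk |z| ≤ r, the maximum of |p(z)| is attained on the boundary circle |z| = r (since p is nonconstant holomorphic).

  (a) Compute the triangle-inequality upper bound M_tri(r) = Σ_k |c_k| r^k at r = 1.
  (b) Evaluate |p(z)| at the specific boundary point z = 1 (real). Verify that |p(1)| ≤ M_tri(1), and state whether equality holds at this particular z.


Coefficients: c_0 = 2, c_1 = 1, c_2 = -4, c_3 = -1, c_4 = 3. Radius r = 1.
Part (a). Triangle bound: M_tri(r) = Σ_k |c_k| r^k
  = |2|·1^0 + |1|·1^1 + |-4|·1^2 + |-1|·1^3 + |3|·1^4
  = 2 + 1 + 4 + 1 + 3 = 11.
This bounds M(r) := max_{|z|=r} |p(z)| from above; equality holds iff all terms c_k z^k can be made to align in phase at a single z on |z|=r.
Part (b). At z = 1 (real, on the circle |z| = r):
  p(1) = (2)·1^0 + (1)·1^1 + (-4)·1^2 + (-1)·1^3 + (3)·1^4 = 1.
  |p(1)| = 1.
Check: |p(1)| = 1 ≤ 11 = M_tri(1). ✓ Equality does not hold at z = 1 (the coefficients have mixed signs, so the terms do not all align in phase there).

M_tri(1) = 11; |p(1)| = 1; equality at z=1: no.
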